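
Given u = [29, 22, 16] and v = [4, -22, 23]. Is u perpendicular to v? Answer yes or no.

u · v = 29·4 + 22·(-22) + 16·23 = 116 - 484 + 368 = 0
Zero, so the vectors are orthogonal.

yes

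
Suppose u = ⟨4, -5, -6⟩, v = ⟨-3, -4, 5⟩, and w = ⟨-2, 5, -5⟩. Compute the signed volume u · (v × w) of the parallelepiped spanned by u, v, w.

v × w:
i: (-4)·(-5) - 5·5 = 20 - 25 = -5
j: 5·(-2) - (-3)·(-5) = -10 - 15 = -25
k: (-3)·5 - (-4)·(-2) = -15 - 8 = -23
v × w = (-5, -25, -23)
u · (v × w) = 4·(-5) + (-5)·(-25) + (-6)·(-23) = -20 + 125 + 138 = 243

243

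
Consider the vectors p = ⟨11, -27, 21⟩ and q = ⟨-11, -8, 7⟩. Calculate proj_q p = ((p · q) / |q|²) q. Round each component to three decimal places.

(-11.376, -8.274, 7.239)

p · q = 11·(-11) + (-27)·(-8) + 21·7 = -121 + 216 + 147 = 242
|q|² = 121 + 64 + 49 = 234
proj_q p = (242/234) · (-11, -8, 7) ≈ (-11.376, -8.274, 7.239)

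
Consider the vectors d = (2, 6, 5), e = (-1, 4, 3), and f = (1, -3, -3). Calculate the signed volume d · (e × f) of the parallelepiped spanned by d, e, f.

-11

e × f:
i: 4·(-3) - 3·(-3) = -12 - (-9) = -3
j: 3·1 - (-1)·(-3) = 3 - 3 = 0
k: (-1)·(-3) - 4·1 = 3 - 4 = -1
e × f = (-3, 0, -1)
d · (e × f) = 2·(-3) + 6·0 + 5·(-1) = -6 + 0 - 5 = -11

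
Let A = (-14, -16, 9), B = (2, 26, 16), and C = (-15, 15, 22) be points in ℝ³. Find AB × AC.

AB = (16, 42, 7)
AC = (-1, 31, 13)
i: 42·13 - 7·31 = 546 - 217 = 329
j: 7·(-1) - 16·13 = -7 - 208 = -215
k: 16·31 - 42·(-1) = 496 - (-42) = 538
AB × AC = (329, -215, 538)

(329, -215, 538)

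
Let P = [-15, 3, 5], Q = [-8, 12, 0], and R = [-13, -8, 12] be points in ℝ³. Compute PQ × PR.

(8, -59, -95)

PQ = (7, 9, -5)
PR = (2, -11, 7)
i: 9·7 - (-5)·(-11) = 63 - 55 = 8
j: (-5)·2 - 7·7 = -10 - 49 = -59
k: 7·(-11) - 9·2 = -77 - 18 = -95
PQ × PR = (8, -59, -95)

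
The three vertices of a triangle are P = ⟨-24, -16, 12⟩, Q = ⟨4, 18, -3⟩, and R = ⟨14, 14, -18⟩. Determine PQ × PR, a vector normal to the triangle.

PQ = (28, 34, -15)
PR = (38, 30, -30)
i: 34·(-30) - (-15)·30 = -1020 - (-450) = -570
j: (-15)·38 - 28·(-30) = -570 - (-840) = 270
k: 28·30 - 34·38 = 840 - 1292 = -452
PQ × PR = (-570, 270, -452)

(-570, 270, -452)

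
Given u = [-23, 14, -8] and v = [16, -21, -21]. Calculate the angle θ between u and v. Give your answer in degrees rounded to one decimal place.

121.4

u · v = (-23)·16 + 14·(-21) + (-8)·(-21) = -368 - 294 + 168 = -494
|u|² = 529 + 196 + 64 = 789,  |u| = √789 ≈ 28.089144
|v|² = 256 + 441 + 441 = 1138,  |v| = √1138 ≈ 33.734256
cos θ = -494 / (28.089144 · 33.734256) ≈ -0.52134
θ = arccos(-0.52134) ≈ 121.4°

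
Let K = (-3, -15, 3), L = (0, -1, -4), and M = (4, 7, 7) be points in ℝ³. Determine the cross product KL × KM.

KL = (3, 14, -7)
KM = (7, 22, 4)
i: 14·4 - (-7)·22 = 56 - (-154) = 210
j: (-7)·7 - 3·4 = -49 - 12 = -61
k: 3·22 - 14·7 = 66 - 98 = -32
KL × KM = (210, -61, -32)

(210, -61, -32)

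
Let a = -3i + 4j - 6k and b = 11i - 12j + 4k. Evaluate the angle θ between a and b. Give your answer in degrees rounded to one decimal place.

a · b = (-3)·11 + 4·(-12) + (-6)·4 = -33 - 48 - 24 = -105
|a|² = 9 + 16 + 36 = 61,  |a| = √61 ≈ 7.810250
|b|² = 121 + 144 + 16 = 281,  |b| = √281 ≈ 16.763055
cos θ = -105 / (7.810250 · 16.763055) ≈ -0.80199
θ = arccos(-0.80199) ≈ 143.3°

143.3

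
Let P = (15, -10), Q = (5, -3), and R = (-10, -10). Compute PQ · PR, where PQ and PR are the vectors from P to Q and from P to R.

PQ = Q − P = (-10, 7)
PR = R − P = (-25, 0)
PQ · PR = (-10)·(-25) + 7·0 = 250 + 0 = 250

250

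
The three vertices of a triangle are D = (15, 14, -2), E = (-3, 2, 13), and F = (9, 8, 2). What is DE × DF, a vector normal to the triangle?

DE = (-18, -12, 15)
DF = (-6, -6, 4)
i: (-12)·4 - 15·(-6) = -48 - (-90) = 42
j: 15·(-6) - (-18)·4 = -90 - (-72) = -18
k: (-18)·(-6) - (-12)·(-6) = 108 - 72 = 36
DE × DF = (42, -18, 36)

(42, -18, 36)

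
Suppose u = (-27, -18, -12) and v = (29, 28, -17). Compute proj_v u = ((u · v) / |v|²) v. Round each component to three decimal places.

(-16.409, -15.843, 9.619)

u · v = (-27)·29 + (-18)·28 + (-12)·(-17) = -783 - 504 + 204 = -1083
|v|² = 841 + 784 + 289 = 1914
proj_v u = (-1083/1914) · (29, 28, -17) ≈ (-16.409, -15.843, 9.619)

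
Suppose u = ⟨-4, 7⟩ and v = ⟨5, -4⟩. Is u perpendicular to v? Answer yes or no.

u · v = (-4)·5 + 7·(-4) = -20 - 28 = -48
Nonzero, so the vectors are not orthogonal.

no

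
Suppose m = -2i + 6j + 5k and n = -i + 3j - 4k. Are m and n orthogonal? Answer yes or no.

m · n = (-2)·(-1) + 6·3 + 5·(-4) = 2 + 18 - 20 = 0
Zero, so the vectors are orthogonal.

yes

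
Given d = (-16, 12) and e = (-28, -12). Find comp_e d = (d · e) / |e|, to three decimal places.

d · e = (-16)·(-28) + 12·(-12) = 448 - 144 = 304
|e| = √(784 + 144) = √928 ≈ 30.4631
comp_e d = 304 / √928 ≈ 9.979

9.979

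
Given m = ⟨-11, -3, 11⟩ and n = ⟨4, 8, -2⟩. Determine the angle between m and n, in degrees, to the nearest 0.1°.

128.3

m · n = (-11)·4 + (-3)·8 + 11·(-2) = -44 - 24 - 22 = -90
|m|² = 121 + 9 + 121 = 251,  |m| = √251 ≈ 15.842980
|n|² = 16 + 64 + 4 = 84,  |n| = √84 ≈ 9.165151
cos θ = -90 / (15.842980 · 9.165151) ≈ -0.61982
θ = arccos(-0.61982) ≈ 128.3°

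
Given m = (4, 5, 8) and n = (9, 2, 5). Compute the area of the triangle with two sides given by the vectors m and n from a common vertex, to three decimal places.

32.226

i: 5·5 - 8·2 = 25 - 16 = 9
j: 8·9 - 4·5 = 72 - 20 = 52
k: 4·2 - 5·9 = 8 - 45 = -37
m × n = (9, 52, -37)
|m × n| = √(9² + 52² + (-37)²) = √4154 ≈ 64.4515
area = ½ · 64.4515 ≈ 32.226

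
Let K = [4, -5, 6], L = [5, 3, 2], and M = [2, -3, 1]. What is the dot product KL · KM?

34

KL = L − K = (1, 8, -4)
KM = M − K = (-2, 2, -5)
KL · KM = 1·(-2) + 8·2 + (-4)·(-5) = -2 + 16 + 20 = 34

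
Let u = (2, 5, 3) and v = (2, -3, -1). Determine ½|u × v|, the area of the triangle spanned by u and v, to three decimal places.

9.165

i: 5·(-1) - 3·(-3) = -5 - (-9) = 4
j: 3·2 - 2·(-1) = 6 - (-2) = 8
k: 2·(-3) - 5·2 = -6 - 10 = -16
u × v = (4, 8, -16)
|u × v| = √(4² + 8² + (-16)²) = √336 ≈ 18.3303
area = ½ · 18.3303 ≈ 9.165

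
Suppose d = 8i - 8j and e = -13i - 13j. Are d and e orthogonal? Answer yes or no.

yes

d · e = 8·(-13) + (-8)·(-13) = -104 + 104 = 0
Zero, so the vectors are orthogonal.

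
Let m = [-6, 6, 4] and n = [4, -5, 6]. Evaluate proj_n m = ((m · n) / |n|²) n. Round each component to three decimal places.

(-1.558, 1.948, -2.338)

m · n = (-6)·4 + 6·(-5) + 4·6 = -24 - 30 + 24 = -30
|n|² = 16 + 25 + 36 = 77
proj_n m = (-30/77) · (4, -5, 6) ≈ (-1.558, 1.948, -2.338)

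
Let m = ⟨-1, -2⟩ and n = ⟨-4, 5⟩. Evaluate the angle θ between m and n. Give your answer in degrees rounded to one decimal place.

114.8

m · n = (-1)·(-4) + (-2)·5 = 4 - 10 = -6
|m|² = 1 + 4 = 5,  |m| = √5 ≈ 2.236068
|n|² = 16 + 25 = 41,  |n| = √41 ≈ 6.403124
cos θ = -6 / (2.236068 · 6.403124) ≈ -0.41906
θ = arccos(-0.41906) ≈ 114.8°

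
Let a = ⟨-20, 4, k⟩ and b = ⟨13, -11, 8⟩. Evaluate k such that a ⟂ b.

38

a · b = (-20)·13 + 4·(-11) + k·8 = -304 + 8k
Set equal to 0: 8k = 304, so k = 38.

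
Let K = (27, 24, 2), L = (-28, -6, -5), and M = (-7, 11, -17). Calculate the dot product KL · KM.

KL = L − K = (-55, -30, -7)
KM = M − K = (-34, -13, -19)
KL · KM = (-55)·(-34) + (-30)·(-13) + (-7)·(-19) = 1870 + 390 + 133 = 2393

2393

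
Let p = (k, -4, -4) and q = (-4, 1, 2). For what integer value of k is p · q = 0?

p · q = k·(-4) + (-4)·1 + (-4)·2 = -12 - 4k
Set equal to 0: -4k = 12, so k = -3.

-3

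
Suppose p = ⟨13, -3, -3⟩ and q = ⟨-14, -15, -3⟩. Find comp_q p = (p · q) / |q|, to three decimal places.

-6.173

p · q = 13·(-14) + (-3)·(-15) + (-3)·(-3) = -182 + 45 + 9 = -128
|q| = √(196 + 225 + 9) = √430 ≈ 20.7364
comp_q p = -128 / √430 ≈ -6.173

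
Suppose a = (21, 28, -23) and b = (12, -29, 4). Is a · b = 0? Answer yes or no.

a · b = 21·12 + 28·(-29) + (-23)·4 = 252 - 812 - 92 = -652
Nonzero, so the vectors are not orthogonal.

no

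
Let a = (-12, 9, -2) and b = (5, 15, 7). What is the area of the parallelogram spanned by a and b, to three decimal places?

254.460

i: 9·7 - (-2)·15 = 63 - (-30) = 93
j: (-2)·5 - (-12)·7 = -10 - (-84) = 74
k: (-12)·15 - 9·5 = -180 - 45 = -225
a × b = (93, 74, -225)
|a × b| = √(93² + 74² + (-225)²) = √64750 ≈ 254.4602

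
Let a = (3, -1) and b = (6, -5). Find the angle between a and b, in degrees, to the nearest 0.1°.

21.4

a · b = 3·6 + (-1)·(-5) = 18 + 5 = 23
|a|² = 9 + 1 = 10,  |a| = √10 ≈ 3.162278
|b|² = 36 + 25 = 61,  |b| = √61 ≈ 7.810250
cos θ = 23 / (3.162278 · 7.810250) ≈ 0.93124
θ = arccos(0.93124) ≈ 21.4°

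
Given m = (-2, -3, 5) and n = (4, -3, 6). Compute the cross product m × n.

i: (-3)·6 - 5·(-3) = -18 - (-15) = -3
j: 5·4 - (-2)·6 = 20 - (-12) = 32
k: (-2)·(-3) - (-3)·4 = 6 - (-12) = 18
m × n = (-3, 32, 18)

(-3, 32, 18)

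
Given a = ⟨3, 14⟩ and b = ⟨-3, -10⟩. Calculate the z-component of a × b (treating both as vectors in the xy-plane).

3·(-10) - 14·(-3) = -30 - (-42) = 12

12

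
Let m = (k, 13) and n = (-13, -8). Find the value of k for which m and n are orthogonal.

-8

m · n = k·(-13) + 13·(-8) = -104 - 13k
Set equal to 0: -13k = 104, so k = -8.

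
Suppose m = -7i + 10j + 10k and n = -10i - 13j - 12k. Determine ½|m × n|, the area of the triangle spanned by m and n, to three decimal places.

i: 10·(-12) - 10·(-13) = -120 - (-130) = 10
j: 10·(-10) - (-7)·(-12) = -100 - 84 = -184
k: (-7)·(-13) - 10·(-10) = 91 - (-100) = 191
m × n = (10, -184, 191)
|m × n| = √(10² + (-184)² + 191²) = √70437 ≈ 265.3997
area = ½ · 265.3997 ≈ 132.700

132.700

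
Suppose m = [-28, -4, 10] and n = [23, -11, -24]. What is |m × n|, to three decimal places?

i: (-4)·(-24) - 10·(-11) = 96 - (-110) = 206
j: 10·23 - (-28)·(-24) = 230 - 672 = -442
k: (-28)·(-11) - (-4)·23 = 308 - (-92) = 400
m × n = (206, -442, 400)
|m × n| = √(206² + (-442)² + 400²) = √397800 ≈ 630.7139

630.714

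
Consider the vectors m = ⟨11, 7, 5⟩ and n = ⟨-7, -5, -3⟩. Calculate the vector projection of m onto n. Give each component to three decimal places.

(10.711, 7.651, 4.590)

m · n = 11·(-7) + 7·(-5) + 5·(-3) = -77 - 35 - 15 = -127
|n|² = 49 + 25 + 9 = 83
proj_n m = (-127/83) · (-7, -5, -3) ≈ (10.711, 7.651, 4.590)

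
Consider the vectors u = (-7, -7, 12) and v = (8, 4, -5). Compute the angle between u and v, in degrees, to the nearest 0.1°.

u · v = (-7)·8 + (-7)·4 + 12·(-5) = -56 - 28 - 60 = -144
|u|² = 49 + 49 + 144 = 242,  |u| = √242 ≈ 15.556349
|v|² = 64 + 16 + 25 = 105,  |v| = √105 ≈ 10.246951
cos θ = -144 / (15.556349 · 10.246951) ≈ -0.90336
θ = arccos(-0.90336) ≈ 154.6°

154.6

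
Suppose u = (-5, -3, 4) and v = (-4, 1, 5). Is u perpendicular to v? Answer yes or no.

u · v = (-5)·(-4) + (-3)·1 + 4·5 = 20 - 3 + 20 = 37
Nonzero, so the vectors are not orthogonal.

no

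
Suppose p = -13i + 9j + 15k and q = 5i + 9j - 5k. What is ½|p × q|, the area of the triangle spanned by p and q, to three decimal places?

i: 9·(-5) - 15·9 = -45 - 135 = -180
j: 15·5 - (-13)·(-5) = 75 - 65 = 10
k: (-13)·9 - 9·5 = -117 - 45 = -162
p × q = (-180, 10, -162)
|p × q| = √((-180)² + 10² + (-162)²) = √58744 ≈ 242.3716
area = ½ · 242.3716 ≈ 121.186

121.186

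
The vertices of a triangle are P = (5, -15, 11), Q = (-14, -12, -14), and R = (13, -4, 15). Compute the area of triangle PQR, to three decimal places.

PQ = (-19, 3, -25),  PR = (8, 11, 4)
i: 3·4 - (-25)·11 = 12 - (-275) = 287
j: (-25)·8 - (-19)·4 = -200 - (-76) = -124
k: (-19)·11 - 3·8 = -209 - 24 = -233
PQ × PR = (287, -124, -233)
|PQ × PR| = √152034 ≈ 389.9154
area = ½ · 389.9154 ≈ 194.958

194.958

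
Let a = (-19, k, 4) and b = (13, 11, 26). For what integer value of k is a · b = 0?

a · b = (-19)·13 + k·11 + 4·26 = -143 + 11k
Set equal to 0: 11k = 143, so k = 13.

13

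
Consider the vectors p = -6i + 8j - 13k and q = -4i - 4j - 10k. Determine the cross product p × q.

i: 8·(-10) - (-13)·(-4) = -80 - 52 = -132
j: (-13)·(-4) - (-6)·(-10) = 52 - 60 = -8
k: (-6)·(-4) - 8·(-4) = 24 - (-32) = 56
p × q = (-132, -8, 56)

(-132, -8, 56)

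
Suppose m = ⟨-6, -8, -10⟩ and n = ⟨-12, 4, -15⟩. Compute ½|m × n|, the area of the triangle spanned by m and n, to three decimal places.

101.119

i: (-8)·(-15) - (-10)·4 = 120 - (-40) = 160
j: (-10)·(-12) - (-6)·(-15) = 120 - 90 = 30
k: (-6)·4 - (-8)·(-12) = -24 - 96 = -120
m × n = (160, 30, -120)
|m × n| = √(160² + 30² + (-120)²) = √40900 ≈ 202.2375
area = ½ · 202.2375 ≈ 101.119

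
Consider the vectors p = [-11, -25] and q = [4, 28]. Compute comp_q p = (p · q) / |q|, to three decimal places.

-26.304

p · q = (-11)·4 + (-25)·28 = -44 - 700 = -744
|q| = √(16 + 784) = √800 ≈ 28.2843
comp_q p = -744 / √800 ≈ -26.304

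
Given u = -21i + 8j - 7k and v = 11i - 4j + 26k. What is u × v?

(180, 469, -4)

i: 8·26 - (-7)·(-4) = 208 - 28 = 180
j: (-7)·11 - (-21)·26 = -77 - (-546) = 469
k: (-21)·(-4) - 8·11 = 84 - 88 = -4
u × v = (180, 469, -4)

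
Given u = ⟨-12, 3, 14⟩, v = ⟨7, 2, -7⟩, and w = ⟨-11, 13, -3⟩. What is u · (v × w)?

856

v × w:
i: 2·(-3) - (-7)·13 = -6 - (-91) = 85
j: (-7)·(-11) - 7·(-3) = 77 - (-21) = 98
k: 7·13 - 2·(-11) = 91 - (-22) = 113
v × w = (85, 98, 113)
u · (v × w) = (-12)·85 + 3·98 + 14·113 = -1020 + 294 + 1582 = 856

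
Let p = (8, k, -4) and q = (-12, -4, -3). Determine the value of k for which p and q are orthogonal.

-21

p · q = 8·(-12) + k·(-4) + (-4)·(-3) = -84 - 4k
Set equal to 0: -4k = 84, so k = -21.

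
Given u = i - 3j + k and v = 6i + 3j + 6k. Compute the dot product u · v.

u · v = 1·6 + (-3)·3 + 1·6 = 6 - 9 + 6 = 3

3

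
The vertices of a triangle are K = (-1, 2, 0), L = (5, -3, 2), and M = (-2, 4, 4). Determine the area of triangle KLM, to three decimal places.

18.035

KL = (6, -5, 2),  KM = (-1, 2, 4)
i: (-5)·4 - 2·2 = -20 - 4 = -24
j: 2·(-1) - 6·4 = -2 - 24 = -26
k: 6·2 - (-5)·(-1) = 12 - 5 = 7
KL × KM = (-24, -26, 7)
|KL × KM| = √1301 ≈ 36.0694
area = ½ · 36.0694 ≈ 18.035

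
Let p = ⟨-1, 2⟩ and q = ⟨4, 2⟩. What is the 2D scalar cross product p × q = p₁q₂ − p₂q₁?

-10

(-1)·2 - 2·4 = -2 - 8 = -10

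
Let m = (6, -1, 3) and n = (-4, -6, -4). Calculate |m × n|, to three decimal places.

i: (-1)·(-4) - 3·(-6) = 4 - (-18) = 22
j: 3·(-4) - 6·(-4) = -12 - (-24) = 12
k: 6·(-6) - (-1)·(-4) = -36 - 4 = -40
m × n = (22, 12, -40)
|m × n| = √(22² + 12² + (-40)²) = √2228 ≈ 47.2017

47.202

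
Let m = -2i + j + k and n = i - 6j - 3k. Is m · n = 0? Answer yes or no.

m · n = (-2)·1 + 1·(-6) + 1·(-3) = -2 - 6 - 3 = -11
Nonzero, so the vectors are not orthogonal.

no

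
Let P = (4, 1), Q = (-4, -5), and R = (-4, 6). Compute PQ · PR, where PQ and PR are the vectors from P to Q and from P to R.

34

PQ = Q − P = (-8, -6)
PR = R − P = (-8, 5)
PQ · PR = (-8)·(-8) + (-6)·5 = 64 - 30 = 34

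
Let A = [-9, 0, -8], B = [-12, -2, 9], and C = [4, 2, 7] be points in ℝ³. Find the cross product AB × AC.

AB = (-3, -2, 17)
AC = (13, 2, 15)
i: (-2)·15 - 17·2 = -30 - 34 = -64
j: 17·13 - (-3)·15 = 221 - (-45) = 266
k: (-3)·2 - (-2)·13 = -6 - (-26) = 20
AB × AC = (-64, 266, 20)

(-64, 266, 20)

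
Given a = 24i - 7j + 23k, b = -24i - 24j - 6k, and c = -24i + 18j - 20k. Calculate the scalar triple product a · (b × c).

b × c:
i: (-24)·(-20) - (-6)·18 = 480 - (-108) = 588
j: (-6)·(-24) - (-24)·(-20) = 144 - 480 = -336
k: (-24)·18 - (-24)·(-24) = -432 - 576 = -1008
b × c = (588, -336, -1008)
a · (b × c) = 24·588 + (-7)·(-336) + 23·(-1008) = 14112 + 2352 - 23184 = -6720

-6720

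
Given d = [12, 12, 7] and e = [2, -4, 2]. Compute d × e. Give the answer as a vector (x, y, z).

i: 12·2 - 7·(-4) = 24 - (-28) = 52
j: 7·2 - 12·2 = 14 - 24 = -10
k: 12·(-4) - 12·2 = -48 - 24 = -72
d × e = (52, -10, -72)

(52, -10, -72)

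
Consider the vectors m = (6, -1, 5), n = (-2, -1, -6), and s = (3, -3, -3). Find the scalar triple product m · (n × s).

-21

n × s:
i: (-1)·(-3) - (-6)·(-3) = 3 - 18 = -15
j: (-6)·3 - (-2)·(-3) = -18 - 6 = -24
k: (-2)·(-3) - (-1)·3 = 6 - (-3) = 9
n × s = (-15, -24, 9)
m · (n × s) = 6·(-15) + (-1)·(-24) + 5·9 = -90 + 24 + 45 = -21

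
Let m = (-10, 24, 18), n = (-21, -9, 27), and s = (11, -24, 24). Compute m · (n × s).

n × s:
i: (-9)·24 - 27·(-24) = -216 - (-648) = 432
j: 27·11 - (-21)·24 = 297 - (-504) = 801
k: (-21)·(-24) - (-9)·11 = 504 - (-99) = 603
n × s = (432, 801, 603)
m · (n × s) = (-10)·432 + 24·801 + 18·603 = -4320 + 19224 + 10854 = 25758

25758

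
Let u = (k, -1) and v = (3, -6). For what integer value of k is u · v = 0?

u · v = k·3 + (-1)·(-6) = 6 + 3k
Set equal to 0: 3k = -6, so k = -2.

-2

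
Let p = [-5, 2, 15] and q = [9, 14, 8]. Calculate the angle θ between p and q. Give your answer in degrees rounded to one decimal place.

69.5

p · q = (-5)·9 + 2·14 + 15·8 = -45 + 28 + 120 = 103
|p|² = 25 + 4 + 225 = 254,  |p| = √254 ≈ 15.937377
|q|² = 81 + 196 + 64 = 341,  |q| = √341 ≈ 18.466185
cos θ = 103 / (15.937377 · 18.466185) ≈ 0.34998
θ = arccos(0.34998) ≈ 69.5°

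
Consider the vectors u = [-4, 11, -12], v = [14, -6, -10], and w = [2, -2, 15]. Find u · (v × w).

v × w:
i: (-6)·15 - (-10)·(-2) = -90 - 20 = -110
j: (-10)·2 - 14·15 = -20 - 210 = -230
k: 14·(-2) - (-6)·2 = -28 - (-12) = -16
v × w = (-110, -230, -16)
u · (v × w) = (-4)·(-110) + 11·(-230) + (-12)·(-16) = 440 - 2530 + 192 = -1898

-1898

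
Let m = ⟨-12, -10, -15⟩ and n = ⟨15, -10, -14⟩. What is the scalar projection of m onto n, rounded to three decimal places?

m · n = (-12)·15 + (-10)·(-10) + (-15)·(-14) = -180 + 100 + 210 = 130
|n| = √(225 + 100 + 196) = √521 ≈ 22.8254
comp_n m = 130 / √521 ≈ 5.695

5.695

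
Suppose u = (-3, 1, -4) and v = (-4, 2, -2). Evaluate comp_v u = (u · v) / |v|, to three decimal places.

u · v = (-3)·(-4) + 1·2 + (-4)·(-2) = 12 + 2 + 8 = 22
|v| = √(16 + 4 + 4) = √24 ≈ 4.8990
comp_v u = 22 / √24 ≈ 4.491

4.491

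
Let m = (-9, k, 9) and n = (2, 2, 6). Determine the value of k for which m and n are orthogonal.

-18

m · n = (-9)·2 + k·2 + 9·6 = 36 + 2k
Set equal to 0: 2k = -36, so k = -18.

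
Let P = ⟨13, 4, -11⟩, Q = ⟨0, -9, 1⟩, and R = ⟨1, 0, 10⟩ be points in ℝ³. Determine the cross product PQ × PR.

(-225, 129, -104)

PQ = (-13, -13, 12)
PR = (-12, -4, 21)
i: (-13)·21 - 12·(-4) = -273 - (-48) = -225
j: 12·(-12) - (-13)·21 = -144 - (-273) = 129
k: (-13)·(-4) - (-13)·(-12) = 52 - 156 = -104
PQ × PR = (-225, 129, -104)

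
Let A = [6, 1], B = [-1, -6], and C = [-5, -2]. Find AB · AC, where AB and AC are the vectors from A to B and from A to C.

AB = B − A = (-7, -7)
AC = C − A = (-11, -3)
AB · AC = (-7)·(-11) + (-7)·(-3) = 77 + 21 = 98

98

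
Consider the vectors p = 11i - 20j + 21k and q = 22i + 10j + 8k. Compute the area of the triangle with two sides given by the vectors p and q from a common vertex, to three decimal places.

i: (-20)·8 - 21·10 = -160 - 210 = -370
j: 21·22 - 11·8 = 462 - 88 = 374
k: 11·10 - (-20)·22 = 110 - (-440) = 550
p × q = (-370, 374, 550)
|p × q| = √((-370)² + 374² + 550²) = √579276 ≈ 761.1018
area = ½ · 761.1018 ≈ 380.551

380.551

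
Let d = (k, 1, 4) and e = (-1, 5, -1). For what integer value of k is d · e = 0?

1

d · e = k·(-1) + 1·5 + 4·(-1) = 1 - 1k
Set equal to 0: -1k = -1, so k = 1.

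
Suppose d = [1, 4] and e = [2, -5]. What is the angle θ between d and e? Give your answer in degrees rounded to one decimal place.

144.2

d · e = 1·2 + 4·(-5) = 2 - 20 = -18
|d|² = 1 + 16 = 17,  |d| = √17 ≈ 4.123106
|e|² = 4 + 25 = 29,  |e| = √29 ≈ 5.385165
cos θ = -18 / (4.123106 · 5.385165) ≈ -0.81068
θ = arccos(-0.81068) ≈ 144.2°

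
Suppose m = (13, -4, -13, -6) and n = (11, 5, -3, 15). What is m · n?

72

m · n = 13·11 + (-4)·5 + (-13)·(-3) + (-6)·15 = 143 - 20 + 39 - 90 = 72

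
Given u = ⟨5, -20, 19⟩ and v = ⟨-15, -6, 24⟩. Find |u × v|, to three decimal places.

637.872

i: (-20)·24 - 19·(-6) = -480 - (-114) = -366
j: 19·(-15) - 5·24 = -285 - 120 = -405
k: 5·(-6) - (-20)·(-15) = -30 - 300 = -330
u × v = (-366, -405, -330)
|u × v| = √((-366)² + (-405)² + (-330)²) = √406881 ≈ 637.8722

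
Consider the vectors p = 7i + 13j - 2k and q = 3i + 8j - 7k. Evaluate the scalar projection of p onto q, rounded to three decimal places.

12.584

p · q = 7·3 + 13·8 + (-2)·(-7) = 21 + 104 + 14 = 139
|q| = √(9 + 64 + 49) = √122 ≈ 11.0454
comp_q p = 139 / √122 ≈ 12.584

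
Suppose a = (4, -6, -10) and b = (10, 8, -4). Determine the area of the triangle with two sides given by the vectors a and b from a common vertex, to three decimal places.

i: (-6)·(-4) - (-10)·8 = 24 - (-80) = 104
j: (-10)·10 - 4·(-4) = -100 - (-16) = -84
k: 4·8 - (-6)·10 = 32 - (-60) = 92
a × b = (104, -84, 92)
|a × b| = √(104² + (-84)² + 92²) = √26336 ≈ 162.2837
area = ½ · 162.2837 ≈ 81.142

81.142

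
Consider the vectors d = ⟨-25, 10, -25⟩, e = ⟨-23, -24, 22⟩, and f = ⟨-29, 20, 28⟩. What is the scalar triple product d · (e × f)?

e × f:
i: (-24)·28 - 22·20 = -672 - 440 = -1112
j: 22·(-29) - (-23)·28 = -638 - (-644) = 6
k: (-23)·20 - (-24)·(-29) = -460 - 696 = -1156
e × f = (-1112, 6, -1156)
d · (e × f) = (-25)·(-1112) + 10·6 + (-25)·(-1156) = 27800 + 60 + 28900 = 56760

56760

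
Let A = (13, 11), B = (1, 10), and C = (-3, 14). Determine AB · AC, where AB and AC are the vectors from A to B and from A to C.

AB = B − A = (-12, -1)
AC = C − A = (-16, 3)
AB · AC = (-12)·(-16) + (-1)·3 = 192 - 3 = 189

189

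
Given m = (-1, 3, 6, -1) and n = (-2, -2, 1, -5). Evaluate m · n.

7

m · n = (-1)·(-2) + 3·(-2) + 6·1 + (-1)·(-5) = 2 - 6 + 6 + 5 = 7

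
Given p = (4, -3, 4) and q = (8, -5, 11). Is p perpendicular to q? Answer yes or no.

no

p · q = 4·8 + (-3)·(-5) + 4·11 = 32 + 15 + 44 = 91
Nonzero, so the vectors are not orthogonal.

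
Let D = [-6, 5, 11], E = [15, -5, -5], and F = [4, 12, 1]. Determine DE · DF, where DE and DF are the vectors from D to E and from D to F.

DE = E − D = (21, -10, -16)
DF = F − D = (10, 7, -10)
DE · DF = 21·10 + (-10)·7 + (-16)·(-10) = 210 - 70 + 160 = 300

300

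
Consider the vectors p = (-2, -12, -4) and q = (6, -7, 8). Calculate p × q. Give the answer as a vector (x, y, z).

i: (-12)·8 - (-4)·(-7) = -96 - 28 = -124
j: (-4)·6 - (-2)·8 = -24 - (-16) = -8
k: (-2)·(-7) - (-12)·6 = 14 - (-72) = 86
p × q = (-124, -8, 86)

(-124, -8, 86)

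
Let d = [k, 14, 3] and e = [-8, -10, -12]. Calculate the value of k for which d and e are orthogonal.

d · e = k·(-8) + 14·(-10) + 3·(-12) = -176 - 8k
Set equal to 0: -8k = 176, so k = -22.

-22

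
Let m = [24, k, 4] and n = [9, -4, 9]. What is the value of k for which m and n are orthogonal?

m · n = 24·9 + k·(-4) + 4·9 = 252 - 4k
Set equal to 0: -4k = -252, so k = 63.

63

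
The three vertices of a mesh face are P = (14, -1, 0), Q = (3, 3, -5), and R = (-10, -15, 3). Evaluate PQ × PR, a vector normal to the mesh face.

(-58, 153, 250)

PQ = (-11, 4, -5)
PR = (-24, -14, 3)
i: 4·3 - (-5)·(-14) = 12 - 70 = -58
j: (-5)·(-24) - (-11)·3 = 120 - (-33) = 153
k: (-11)·(-14) - 4·(-24) = 154 - (-96) = 250
PQ × PR = (-58, 153, 250)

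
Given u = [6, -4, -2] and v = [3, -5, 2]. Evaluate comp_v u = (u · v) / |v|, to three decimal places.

u · v = 6·3 + (-4)·(-5) + (-2)·2 = 18 + 20 - 4 = 34
|v| = √(9 + 25 + 4) = √38 ≈ 6.1644
comp_v u = 34 / √38 ≈ 5.516

5.516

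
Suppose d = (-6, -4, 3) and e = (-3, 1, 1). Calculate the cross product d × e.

i: (-4)·1 - 3·1 = -4 - 3 = -7
j: 3·(-3) - (-6)·1 = -9 - (-6) = -3
k: (-6)·1 - (-4)·(-3) = -6 - 12 = -18
d × e = (-7, -3, -18)

(-7, -3, -18)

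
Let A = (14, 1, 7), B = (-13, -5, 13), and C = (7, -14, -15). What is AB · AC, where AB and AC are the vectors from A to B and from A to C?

AB = B − A = (-27, -6, 6)
AC = C − A = (-7, -15, -22)
AB · AC = (-27)·(-7) + (-6)·(-15) + 6·(-22) = 189 + 90 - 132 = 147

147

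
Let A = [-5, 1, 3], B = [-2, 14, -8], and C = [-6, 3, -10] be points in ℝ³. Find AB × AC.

(-147, 50, 19)

AB = (3, 13, -11)
AC = (-1, 2, -13)
i: 13·(-13) - (-11)·2 = -169 - (-22) = -147
j: (-11)·(-1) - 3·(-13) = 11 - (-39) = 50
k: 3·2 - 13·(-1) = 6 - (-13) = 19
AB × AC = (-147, 50, 19)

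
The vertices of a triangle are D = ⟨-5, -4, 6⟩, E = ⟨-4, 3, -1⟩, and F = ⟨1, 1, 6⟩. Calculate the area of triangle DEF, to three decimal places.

33.008

DE = (1, 7, -7),  DF = (6, 5, 0)
i: 7·0 - (-7)·5 = 0 - (-35) = 35
j: (-7)·6 - 1·0 = -42 - 0 = -42
k: 1·5 - 7·6 = 5 - 42 = -37
DE × DF = (35, -42, -37)
|DE × DF| = √4358 ≈ 66.0151
area = ½ · 66.0151 ≈ 33.008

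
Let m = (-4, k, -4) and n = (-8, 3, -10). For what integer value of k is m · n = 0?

m · n = (-4)·(-8) + k·3 + (-4)·(-10) = 72 + 3k
Set equal to 0: 3k = -72, so k = -24.

-24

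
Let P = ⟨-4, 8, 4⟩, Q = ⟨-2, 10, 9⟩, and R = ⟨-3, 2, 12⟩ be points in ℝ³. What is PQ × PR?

PQ = (2, 2, 5)
PR = (1, -6, 8)
i: 2·8 - 5·(-6) = 16 - (-30) = 46
j: 5·1 - 2·8 = 5 - 16 = -11
k: 2·(-6) - 2·1 = -12 - 2 = -14
PQ × PR = (46, -11, -14)

(46, -11, -14)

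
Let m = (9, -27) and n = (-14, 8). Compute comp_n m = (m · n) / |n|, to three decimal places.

-21.210

m · n = 9·(-14) + (-27)·8 = -126 - 216 = -342
|n| = √(196 + 64) = √260 ≈ 16.1245
comp_n m = -342 / √260 ≈ -21.210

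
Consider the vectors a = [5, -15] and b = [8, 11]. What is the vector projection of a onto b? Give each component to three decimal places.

a · b = 5·8 + (-15)·11 = 40 - 165 = -125
|b|² = 64 + 121 = 185
proj_b a = (-125/185) · (8, 11) ≈ (-5.405, -7.432)

(-5.405, -7.432)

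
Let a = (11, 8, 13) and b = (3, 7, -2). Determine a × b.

(-107, 61, 53)

i: 8·(-2) - 13·7 = -16 - 91 = -107
j: 13·3 - 11·(-2) = 39 - (-22) = 61
k: 11·7 - 8·3 = 77 - 24 = 53
a × b = (-107, 61, 53)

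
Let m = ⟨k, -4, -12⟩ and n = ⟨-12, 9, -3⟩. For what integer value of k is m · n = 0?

m · n = k·(-12) + (-4)·9 + (-12)·(-3) = 0 - 12k
Set equal to 0: -12k = 0, so k = 0.

0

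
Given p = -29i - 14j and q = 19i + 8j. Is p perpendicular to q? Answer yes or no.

no

p · q = (-29)·19 + (-14)·8 = -551 - 112 = -663
Nonzero, so the vectors are not orthogonal.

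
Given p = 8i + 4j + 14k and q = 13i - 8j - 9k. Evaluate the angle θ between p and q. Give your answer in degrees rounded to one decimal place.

p · q = 8·13 + 4·(-8) + 14·(-9) = 104 - 32 - 126 = -54
|p|² = 64 + 16 + 196 = 276,  |p| = √276 ≈ 16.613248
|q|² = 169 + 64 + 81 = 314,  |q| = √314 ≈ 17.720045
cos θ = -54 / (16.613248 · 17.720045) ≈ -0.18343
θ = arccos(-0.18343) ≈ 100.6°

100.6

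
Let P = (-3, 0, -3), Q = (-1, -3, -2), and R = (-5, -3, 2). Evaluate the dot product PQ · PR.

PQ = Q − P = (2, -3, 1)
PR = R − P = (-2, -3, 5)
PQ · PR = 2·(-2) + (-3)·(-3) + 1·5 = -4 + 9 + 5 = 10

10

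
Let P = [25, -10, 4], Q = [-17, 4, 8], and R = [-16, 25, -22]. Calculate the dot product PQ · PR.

PQ = Q − P = (-42, 14, 4)
PR = R − P = (-41, 35, -26)
PQ · PR = (-42)·(-41) + 14·35 + 4·(-26) = 1722 + 490 - 104 = 2108

2108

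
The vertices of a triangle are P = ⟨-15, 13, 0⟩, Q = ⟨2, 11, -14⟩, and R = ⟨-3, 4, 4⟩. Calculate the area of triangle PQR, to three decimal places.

150.244

PQ = (17, -2, -14),  PR = (12, -9, 4)
i: (-2)·4 - (-14)·(-9) = -8 - 126 = -134
j: (-14)·12 - 17·4 = -168 - 68 = -236
k: 17·(-9) - (-2)·12 = -153 - (-24) = -129
PQ × PR = (-134, -236, -129)
|PQ × PR| = √90293 ≈ 300.4879
area = ½ · 300.4879 ≈ 150.244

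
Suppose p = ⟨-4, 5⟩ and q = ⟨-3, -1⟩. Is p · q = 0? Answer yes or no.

no

p · q = (-4)·(-3) + 5·(-1) = 12 - 5 = 7
Nonzero, so the vectors are not orthogonal.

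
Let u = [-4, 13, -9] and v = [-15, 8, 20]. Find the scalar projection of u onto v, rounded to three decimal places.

-0.610

u · v = (-4)·(-15) + 13·8 + (-9)·20 = 60 + 104 - 180 = -16
|v| = √(225 + 64 + 400) = √689 ≈ 26.2488
comp_v u = -16 / √689 ≈ -0.610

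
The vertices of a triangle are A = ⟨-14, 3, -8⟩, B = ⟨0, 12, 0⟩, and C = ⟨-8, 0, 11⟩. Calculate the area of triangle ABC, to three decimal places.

AB = (14, 9, 8),  AC = (6, -3, 19)
i: 9·19 - 8·(-3) = 171 - (-24) = 195
j: 8·6 - 14·19 = 48 - 266 = -218
k: 14·(-3) - 9·6 = -42 - 54 = -96
AB × AC = (195, -218, -96)
|AB × AC| = √94765 ≈ 307.8392
area = ½ · 307.8392 ≈ 153.920

153.920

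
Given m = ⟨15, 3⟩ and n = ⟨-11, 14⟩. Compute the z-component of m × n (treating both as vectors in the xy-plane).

15·14 - 3·(-11) = 210 - (-33) = 243

243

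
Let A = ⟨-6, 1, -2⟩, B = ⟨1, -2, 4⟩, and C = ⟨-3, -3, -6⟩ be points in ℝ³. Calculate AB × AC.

AB = (7, -3, 6)
AC = (3, -4, -4)
i: (-3)·(-4) - 6·(-4) = 12 - (-24) = 36
j: 6·3 - 7·(-4) = 18 - (-28) = 46
k: 7·(-4) - (-3)·3 = -28 - (-9) = -19
AB × AC = (36, 46, -19)

(36, 46, -19)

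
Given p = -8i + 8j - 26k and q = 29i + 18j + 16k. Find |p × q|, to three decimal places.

i: 8·16 - (-26)·18 = 128 - (-468) = 596
j: (-26)·29 - (-8)·16 = -754 - (-128) = -626
k: (-8)·18 - 8·29 = -144 - 232 = -376
p × q = (596, -626, -376)
|p × q| = √(596² + (-626)² + (-376)²) = √888468 ≈ 942.5858

942.586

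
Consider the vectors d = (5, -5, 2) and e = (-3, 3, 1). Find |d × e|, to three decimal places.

i: (-5)·1 - 2·3 = -5 - 6 = -11
j: 2·(-3) - 5·1 = -6 - 5 = -11
k: 5·3 - (-5)·(-3) = 15 - 15 = 0
d × e = (-11, -11, 0)
|d × e| = √((-11)² + (-11)² + 0²) = √242 ≈ 15.5563

15.556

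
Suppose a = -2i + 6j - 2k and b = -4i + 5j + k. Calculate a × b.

(16, 10, 14)

i: 6·1 - (-2)·5 = 6 - (-10) = 16
j: (-2)·(-4) - (-2)·1 = 8 - (-2) = 10
k: (-2)·5 - 6·(-4) = -10 - (-24) = 14
a × b = (16, 10, 14)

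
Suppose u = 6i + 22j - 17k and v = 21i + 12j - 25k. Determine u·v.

u · v = 6·21 + 22·12 + (-17)·(-25) = 126 + 264 + 425 = 815

815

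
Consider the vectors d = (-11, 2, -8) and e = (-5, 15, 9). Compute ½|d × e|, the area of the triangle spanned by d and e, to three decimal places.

124.890

i: 2·9 - (-8)·15 = 18 - (-120) = 138
j: (-8)·(-5) - (-11)·9 = 40 - (-99) = 139
k: (-11)·15 - 2·(-5) = -165 - (-10) = -155
d × e = (138, 139, -155)
|d × e| = √(138² + 139² + (-155)²) = √62390 ≈ 249.7799
area = ½ · 249.7799 ≈ 124.890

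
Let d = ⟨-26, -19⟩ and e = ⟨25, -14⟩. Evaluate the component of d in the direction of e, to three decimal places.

-13.402

d · e = (-26)·25 + (-19)·(-14) = -650 + 266 = -384
|e| = √(625 + 196) = √821 ≈ 28.6531
comp_e d = -384 / √821 ≈ -13.402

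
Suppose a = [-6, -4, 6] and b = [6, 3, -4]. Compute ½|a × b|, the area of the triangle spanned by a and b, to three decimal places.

i: (-4)·(-4) - 6·3 = 16 - 18 = -2
j: 6·6 - (-6)·(-4) = 36 - 24 = 12
k: (-6)·3 - (-4)·6 = -18 - (-24) = 6
a × b = (-2, 12, 6)
|a × b| = √((-2)² + 12² + 6²) = √184 ≈ 13.5647
area = ½ · 13.5647 ≈ 6.782

6.782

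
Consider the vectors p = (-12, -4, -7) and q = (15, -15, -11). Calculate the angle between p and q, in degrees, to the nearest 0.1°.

97.2

p · q = (-12)·15 + (-4)·(-15) + (-7)·(-11) = -180 + 60 + 77 = -43
|p|² = 144 + 16 + 49 = 209,  |p| = √209 ≈ 14.456832
|q|² = 225 + 225 + 121 = 571,  |q| = √571 ≈ 23.895606
cos θ = -43 / (14.456832 · 23.895606) ≈ -0.12447
θ = arccos(-0.12447) ≈ 97.2°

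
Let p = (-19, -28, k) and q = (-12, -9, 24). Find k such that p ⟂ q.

p · q = (-19)·(-12) + (-28)·(-9) + k·24 = 480 + 24k
Set equal to 0: 24k = -480, so k = -20.

-20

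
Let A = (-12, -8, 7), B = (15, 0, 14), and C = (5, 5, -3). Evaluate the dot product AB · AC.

AB = B − A = (27, 8, 7)
AC = C − A = (17, 13, -10)
AB · AC = 27·17 + 8·13 + 7·(-10) = 459 + 104 - 70 = 493

493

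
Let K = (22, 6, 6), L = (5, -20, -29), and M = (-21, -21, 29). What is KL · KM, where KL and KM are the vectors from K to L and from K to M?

KL = L − K = (-17, -26, -35)
KM = M − K = (-43, -27, 23)
KL · KM = (-17)·(-43) + (-26)·(-27) + (-35)·23 = 731 + 702 - 805 = 628

628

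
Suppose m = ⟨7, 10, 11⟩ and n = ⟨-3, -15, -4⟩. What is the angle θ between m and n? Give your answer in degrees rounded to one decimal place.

m · n = 7·(-3) + 10·(-15) + 11·(-4) = -21 - 150 - 44 = -215
|m|² = 49 + 100 + 121 = 270,  |m| = √270 ≈ 16.431677
|n|² = 9 + 225 + 16 = 250,  |n| = √250 ≈ 15.811388
cos θ = -215 / (16.431677 · 15.811388) ≈ -0.82754
θ = arccos(-0.82754) ≈ 145.8°

145.8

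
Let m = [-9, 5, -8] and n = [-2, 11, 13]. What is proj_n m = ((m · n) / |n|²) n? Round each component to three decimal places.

(0.211, -1.160, -1.371)

m · n = (-9)·(-2) + 5·11 + (-8)·13 = 18 + 55 - 104 = -31
|n|² = 4 + 121 + 169 = 294
proj_n m = (-31/294) · (-2, 11, 13) ≈ (0.211, -1.160, -1.371)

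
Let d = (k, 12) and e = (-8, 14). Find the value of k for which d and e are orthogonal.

d · e = k·(-8) + 12·14 = 168 - 8k
Set equal to 0: -8k = -168, so k = 21.

21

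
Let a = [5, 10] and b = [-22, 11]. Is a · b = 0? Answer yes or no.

a · b = 5·(-22) + 10·11 = -110 + 110 = 0
Zero, so the vectors are orthogonal.

yes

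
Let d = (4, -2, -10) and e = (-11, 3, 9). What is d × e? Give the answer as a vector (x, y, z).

(12, 74, -10)

i: (-2)·9 - (-10)·3 = -18 - (-30) = 12
j: (-10)·(-11) - 4·9 = 110 - 36 = 74
k: 4·3 - (-2)·(-11) = 12 - 22 = -10
d × e = (12, 74, -10)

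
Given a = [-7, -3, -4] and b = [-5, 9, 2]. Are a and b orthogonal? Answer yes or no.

yes

a · b = (-7)·(-5) + (-3)·9 + (-4)·2 = 35 - 27 - 8 = 0
Zero, so the vectors are orthogonal.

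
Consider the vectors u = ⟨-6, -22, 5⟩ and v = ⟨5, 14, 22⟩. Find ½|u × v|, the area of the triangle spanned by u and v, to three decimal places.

288.202

i: (-22)·22 - 5·14 = -484 - 70 = -554
j: 5·5 - (-6)·22 = 25 - (-132) = 157
k: (-6)·14 - (-22)·5 = -84 - (-110) = 26
u × v = (-554, 157, 26)
|u × v| = √((-554)² + 157² + 26²) = √332241 ≈ 576.4035
area = ½ · 576.4035 ≈ 288.202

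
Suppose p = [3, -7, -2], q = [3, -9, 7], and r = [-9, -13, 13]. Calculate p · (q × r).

876

q × r:
i: (-9)·13 - 7·(-13) = -117 - (-91) = -26
j: 7·(-9) - 3·13 = -63 - 39 = -102
k: 3·(-13) - (-9)·(-9) = -39 - 81 = -120
q × r = (-26, -102, -120)
p · (q × r) = 3·(-26) + (-7)·(-102) + (-2)·(-120) = -78 + 714 + 240 = 876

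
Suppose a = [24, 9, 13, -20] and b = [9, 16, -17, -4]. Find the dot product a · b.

a · b = 24·9 + 9·16 + 13·(-17) + (-20)·(-4) = 216 + 144 - 221 + 80 = 219

219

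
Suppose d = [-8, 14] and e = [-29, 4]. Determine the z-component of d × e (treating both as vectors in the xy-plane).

(-8)·4 - 14·(-29) = -32 - (-406) = 374

374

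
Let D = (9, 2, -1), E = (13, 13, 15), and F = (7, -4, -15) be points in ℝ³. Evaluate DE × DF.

(-58, 24, -2)

DE = (4, 11, 16)
DF = (-2, -6, -14)
i: 11·(-14) - 16·(-6) = -154 - (-96) = -58
j: 16·(-2) - 4·(-14) = -32 - (-56) = 24
k: 4·(-6) - 11·(-2) = -24 - (-22) = -2
DE × DF = (-58, 24, -2)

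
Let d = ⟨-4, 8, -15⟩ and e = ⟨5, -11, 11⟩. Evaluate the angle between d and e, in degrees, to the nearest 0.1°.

d · e = (-4)·5 + 8·(-11) + (-15)·11 = -20 - 88 - 165 = -273
|d|² = 16 + 64 + 225 = 305,  |d| = √305 ≈ 17.464249
|e|² = 25 + 121 + 121 = 267,  |e| = √267 ≈ 16.340135
cos θ = -273 / (17.464249 · 16.340135) ≈ -0.95666
θ = arccos(-0.95666) ≈ 163.1°

163.1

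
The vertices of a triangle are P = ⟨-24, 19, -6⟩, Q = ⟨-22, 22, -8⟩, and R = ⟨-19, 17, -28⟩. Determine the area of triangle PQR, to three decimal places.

PQ = (2, 3, -2),  PR = (5, -2, -22)
i: 3·(-22) - (-2)·(-2) = -66 - 4 = -70
j: (-2)·5 - 2·(-22) = -10 - (-44) = 34
k: 2·(-2) - 3·5 = -4 - 15 = -19
PQ × PR = (-70, 34, -19)
|PQ × PR| = √6417 ≈ 80.1062
area = ½ · 80.1062 ≈ 40.053

40.053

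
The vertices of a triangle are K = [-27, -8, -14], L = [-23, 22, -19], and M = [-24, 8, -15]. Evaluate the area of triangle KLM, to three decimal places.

KL = (4, 30, -5),  KM = (3, 16, -1)
i: 30·(-1) - (-5)·16 = -30 - (-80) = 50
j: (-5)·3 - 4·(-1) = -15 - (-4) = -11
k: 4·16 - 30·3 = 64 - 90 = -26
KL × KM = (50, -11, -26)
|KL × KM| = √3297 ≈ 57.4195
area = ½ · 57.4195 ≈ 28.710

28.710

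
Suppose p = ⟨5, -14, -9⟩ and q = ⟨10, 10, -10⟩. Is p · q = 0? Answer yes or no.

yes

p · q = 5·10 + (-14)·10 + (-9)·(-10) = 50 - 140 + 90 = 0
Zero, so the vectors are orthogonal.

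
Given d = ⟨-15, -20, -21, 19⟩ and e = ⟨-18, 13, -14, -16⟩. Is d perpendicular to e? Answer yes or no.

d · e = (-15)·(-18) + (-20)·13 + (-21)·(-14) + 19·(-16) = 270 - 260 + 294 - 304 = 0
Zero, so the vectors are orthogonal.

yes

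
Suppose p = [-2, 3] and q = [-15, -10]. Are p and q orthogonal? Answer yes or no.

yes

p · q = (-2)·(-15) + 3·(-10) = 30 - 30 = 0
Zero, so the vectors are orthogonal.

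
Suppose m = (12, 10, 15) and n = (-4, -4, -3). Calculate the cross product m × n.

(30, -24, -8)

i: 10·(-3) - 15·(-4) = -30 - (-60) = 30
j: 15·(-4) - 12·(-3) = -60 - (-36) = -24
k: 12·(-4) - 10·(-4) = -48 - (-40) = -8
m × n = (30, -24, -8)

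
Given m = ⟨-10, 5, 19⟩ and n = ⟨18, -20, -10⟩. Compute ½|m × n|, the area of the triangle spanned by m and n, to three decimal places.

211.875

i: 5·(-10) - 19·(-20) = -50 - (-380) = 330
j: 19·18 - (-10)·(-10) = 342 - 100 = 242
k: (-10)·(-20) - 5·18 = 200 - 90 = 110
m × n = (330, 242, 110)
|m × n| = √(330² + 242² + 110²) = √179564 ≈ 423.7499
area = ½ · 423.7499 ≈ 211.875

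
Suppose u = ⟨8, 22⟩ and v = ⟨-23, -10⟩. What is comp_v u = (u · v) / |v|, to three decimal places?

u · v = 8·(-23) + 22·(-10) = -184 - 220 = -404
|v| = √(529 + 100) = √629 ≈ 25.0799
comp_v u = -404 / √629 ≈ -16.109

-16.109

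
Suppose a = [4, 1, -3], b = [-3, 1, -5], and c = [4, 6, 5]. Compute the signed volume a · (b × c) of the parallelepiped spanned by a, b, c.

b × c:
i: 1·5 - (-5)·6 = 5 - (-30) = 35
j: (-5)·4 - (-3)·5 = -20 - (-15) = -5
k: (-3)·6 - 1·4 = -18 - 4 = -22
b × c = (35, -5, -22)
a · (b × c) = 4·35 + 1·(-5) + (-3)·(-22) = 140 - 5 + 66 = 201

201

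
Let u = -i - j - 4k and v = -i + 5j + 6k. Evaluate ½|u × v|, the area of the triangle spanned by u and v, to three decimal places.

9.110

i: (-1)·6 - (-4)·5 = -6 - (-20) = 14
j: (-4)·(-1) - (-1)·6 = 4 - (-6) = 10
k: (-1)·5 - (-1)·(-1) = -5 - 1 = -6
u × v = (14, 10, -6)
|u × v| = √(14² + 10² + (-6)²) = √332 ≈ 18.2209
area = ½ · 18.2209 ≈ 9.110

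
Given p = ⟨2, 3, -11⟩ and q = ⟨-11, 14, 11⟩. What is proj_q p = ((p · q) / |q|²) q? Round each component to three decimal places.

(2.537, -3.228, -2.537)

p · q = 2·(-11) + 3·14 + (-11)·11 = -22 + 42 - 121 = -101
|q|² = 121 + 196 + 121 = 438
proj_q p = (-101/438) · (-11, 14, 11) ≈ (2.537, -3.228, -2.537)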